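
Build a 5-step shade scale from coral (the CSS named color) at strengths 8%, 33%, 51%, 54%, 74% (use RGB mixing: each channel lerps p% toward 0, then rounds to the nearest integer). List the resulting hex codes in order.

CSS coral is rgb(255, 127, 80).
8%: (255 − 20.4 = 234.6→235, 127 − 10.16 = 116.84→117, 80 − 6.4 = 73.6→74) → #eb754a
33%: (255 − 84.15 = 170.85→171, 127 − 41.91 = 85.09→85, 80 − 26.4 = 53.6→54) → #ab5536
51%: (255 − 130.05 = 124.95→125, 127 − 64.77 = 62.23→62, 80 − 40.8 = 39.2→39) → #7d3e27
54%: (255 − 137.7 = 117.3→117, 127 − 68.58 = 58.42→58, 80 − 43.2 = 36.8→37) → #753a25
74%: (255 − 188.7 = 66.3→66, 127 − 93.98 = 33.02→33, 80 − 59.2 = 20.8→21) → #422115

#eb754a, #ab5536, #7d3e27, #753a25, #422115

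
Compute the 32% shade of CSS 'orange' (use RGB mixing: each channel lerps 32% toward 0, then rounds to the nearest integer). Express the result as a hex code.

CSS orange is rgb(255, 165, 0).
A 32% shade moves each channel 32% toward 0:
  R: 255 − 81.6 = 173.4 → 173
  G: 165 − 52.8 = 112.2 → 112
  B: 0 + 0.32×(0−0) = 0 + 0 = 0 → 0
rgb(173, 112, 0) = #AD7000.

#AD7000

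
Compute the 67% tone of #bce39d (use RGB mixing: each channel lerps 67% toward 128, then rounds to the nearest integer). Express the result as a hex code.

#bce39d is rgb(188, 227, 157).
A 67% tone moves each channel 67% toward 128:
  R: 188 − 40.2 = 147.8 → 148
  G: 227 + 0.67×(128−227) = 227 − 66.33 = 160.67 → 161
  B: 157 − 19.43 = 137.57 → 138
rgb(148, 161, 138) = #94a18a.

#94a18a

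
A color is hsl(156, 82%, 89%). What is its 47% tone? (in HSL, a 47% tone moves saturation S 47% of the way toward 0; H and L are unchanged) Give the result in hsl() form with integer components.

hsl(156, 43%, 89%)

S moves 47% from 82 toward 0: 82 − 38.54 = 43.46 → 43.
H and L are unchanged.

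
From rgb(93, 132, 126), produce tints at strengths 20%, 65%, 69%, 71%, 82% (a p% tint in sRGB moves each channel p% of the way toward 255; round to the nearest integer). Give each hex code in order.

#7d9d98, #c6d4d2, #cdd9d7, #d0dbda, #e2e9e8

20%: (93 + 32.4 = 125.4→125, 132 + 24.6 = 156.6→157, 126 + 25.8 = 151.8→152) → #7d9d98
65%: (93 + 105.3 = 198.3→198, 132 + 79.95 = 211.95→212, 126 + 83.85 = 209.85→210) → #c6d4d2
69%: (93 + 111.78 = 204.78→205, 132 + 84.87 = 216.87→217, 126 + 89.01 = 215.01→215) → #cdd9d7
71%: (93 + 115.02 = 208.02→208, 132 + 87.33 = 219.33→219, 126 + 91.59 = 217.59→218) → #d0dbda
82%: (93 + 132.84 = 225.84→226, 132 + 100.86 = 232.86→233, 126 + 105.78 = 231.78→232) → #e2e9e8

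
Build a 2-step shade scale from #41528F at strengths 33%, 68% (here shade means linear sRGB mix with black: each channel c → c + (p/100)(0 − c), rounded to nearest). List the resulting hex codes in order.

#2C3760, #151A2E

#41528F is rgb(65, 82, 143).
33%: (65 − 21.45 = 43.55→44, 82 − 27.06 = 54.94→55, 143 − 47.19 = 95.81→96) → #2C3760
68%: (65 − 44.2 = 20.8→21, 82 − 55.76 = 26.24→26, 143 − 97.24 = 45.76→46) → #151A2E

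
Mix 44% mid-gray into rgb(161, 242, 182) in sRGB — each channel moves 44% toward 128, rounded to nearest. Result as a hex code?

#92C09E

A 44% tone moves each channel 44% toward 128:
  R: 161 − 14.52 = 146.48 → 146
  G: 242 + 0.44×(128−242) = 242 − 50.16 = 191.84 → 192
  B: 182 + 0.44×(128−182) = 182 − 23.76 = 158.24 → 158
rgb(146, 192, 158) = #92C09E.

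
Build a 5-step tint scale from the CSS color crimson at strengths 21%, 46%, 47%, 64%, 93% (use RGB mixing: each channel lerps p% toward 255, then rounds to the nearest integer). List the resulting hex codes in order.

#E34565, #EC8096, #EC8298, #F2AAB9, #FDEFF1

CSS crimson is rgb(220, 20, 60).
21%: (220 + 7.35 = 227.35→227, 20 + 49.35 = 69.35→69, 60 + 40.95 = 100.95→101) → #E34565
46%: (220 + 16.1 = 236.1→236, 20 + 108.1 = 128.1→128, 60 + 89.7 = 149.7→150) → #EC8096
47%: (220 + 16.45 = 236.45→236, 20 + 110.45 = 130.45→130, 60 + 91.65 = 151.65→152) → #EC8298
64%: (220 + 22.4 = 242.4→242, 20 + 150.4 = 170.4→170, 60 + 124.8 = 184.8→185) → #F2AAB9
93%: (220 + 32.55 = 252.55→253, 20 + 218.55 = 238.55→239, 60 + 181.35 = 241.35→241) → #FDEFF1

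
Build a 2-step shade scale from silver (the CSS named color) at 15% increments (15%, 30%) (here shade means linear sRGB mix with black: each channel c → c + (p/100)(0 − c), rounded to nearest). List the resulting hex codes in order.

#A3A3A3, #868686

CSS silver is rgb(192, 192, 192).
15%: (192 − 28.8 = 163.2→163, 192 − 28.8 = 163.2→163, 192 − 28.8 = 163.2→163) → #A3A3A3
30%: (192 − 57.6 = 134.4→134, 192 − 57.6 = 134.4→134, 192 − 57.6 = 134.4→134) → #868686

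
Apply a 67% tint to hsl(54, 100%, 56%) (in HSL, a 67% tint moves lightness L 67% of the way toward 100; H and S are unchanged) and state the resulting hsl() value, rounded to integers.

L moves 67% from 56 toward 100: 56 + 29.48 = 85.48 → 85.
H and S are unchanged.

hsl(54, 100%, 85%)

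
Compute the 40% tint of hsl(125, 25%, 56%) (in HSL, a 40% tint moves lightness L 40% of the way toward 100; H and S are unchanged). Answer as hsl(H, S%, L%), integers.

L moves 40% from 56 toward 100: 56 + 17.6 = 73.6 → 74.
H and S are unchanged.

hsl(125, 25%, 74%)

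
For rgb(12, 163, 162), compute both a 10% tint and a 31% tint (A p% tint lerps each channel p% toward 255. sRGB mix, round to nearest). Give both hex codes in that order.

10% tint:
  R: 12 + 24.3 = 36.3 → 36
  G: 163 + 0.1×(255−163) = 163 + 9.2 = 172.2 → 172
  B: 162 + 0.1×(255−162) = 162 + 9.3 = 171.3 → 171
  → #24ACAB
31% tint:
  R: 12 + 75.33 = 87.33 → 87
  G: 163 + 0.31×(255−163) = 163 + 28.52 = 191.52 → 192
  B: 162 + 0.31×(255−162) = 162 + 28.83 = 190.83 → 191
  → #57C0BF

#24ACAB, #57C0BF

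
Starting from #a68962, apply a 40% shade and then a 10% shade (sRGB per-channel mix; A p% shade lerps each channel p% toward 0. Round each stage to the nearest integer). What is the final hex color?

#a68962 is rgb(166, 137, 98).
Lerp each channel 40% toward 0:
  R: 166 + 0.4×(0−166) = 166 − 66.4 = 99.6 → 100
  G: 137 − 54.8 = 82.2 → 82
  B: 98 + 0.4×(0−98) = 98 − 39.2 = 58.8 → 59
After the shade: rgb(100, 82, 59) = #64523b.
Per channel, c → c + 0.1(0 − c):
  R: 100 − 10 = 90 → 90
  G: 82 + 0.1×(0−82) = 82 − 8.2 = 73.8 → 74
  B: 59 − 5.9 = 53.1 → 53
rgb(90, 74, 53) = #5a4a35.

#5a4a35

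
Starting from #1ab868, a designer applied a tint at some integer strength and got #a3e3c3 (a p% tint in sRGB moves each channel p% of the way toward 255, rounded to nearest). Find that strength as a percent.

#1ab868 is rgb(26, 184, 104); #a3e3c3 is rgb(163, 227, 195).
On the R channel (widest range): 163 ≈ 26 + (p/100)(255 − 26), so p ≈ 100×(163 − 26)/(255 − 26) = 13700/229 = 59.83.
p = 60 reproduces all three channels after rounding.

60%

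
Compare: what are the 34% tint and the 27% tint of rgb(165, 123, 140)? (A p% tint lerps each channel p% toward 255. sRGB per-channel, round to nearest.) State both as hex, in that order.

34% tint:
  R: 165 + 30.6 = 195.6 → 196
  G: 123 + 0.34×(255−123) = 123 + 44.88 = 167.88 → 168
  B: 140 + 0.34×(255−140) = 140 + 39.1 = 179.1 → 179
  → #c4a8b3
27% tint:
  R: 165 + 0.27×(255−165) = 165 + 24.3 = 189.3 → 189
  G: 123 + 35.64 = 158.64 → 159
  B: 140 + 0.27×(255−140) = 140 + 31.05 = 171.05 → 171
  → #bd9fab

#c4a8b3, #bd9fab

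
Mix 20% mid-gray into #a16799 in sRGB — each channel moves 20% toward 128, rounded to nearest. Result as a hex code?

#a16799 is rgb(161, 103, 153).
A 20% tone moves each channel 20% toward 128:
  R: 161 − 6.6 = 154.4 → 154
  G: 103 + 5 = 108 → 108
  B: 153 − 5 = 148 → 148
rgb(154, 108, 148) = #9a6c94.

#9a6c94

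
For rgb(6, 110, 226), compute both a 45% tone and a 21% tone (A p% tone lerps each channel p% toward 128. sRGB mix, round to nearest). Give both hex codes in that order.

#3d76b6, #2072cd

45% tone:
  R: 6 + 0.45×(128−6) = 6 + 54.9 = 60.9 → 61
  G: 110 + 0.45×(128−110) = 110 + 8.1 = 118.1 → 118
  B: 226 + 0.45×(128−226) = 226 − 44.1 = 181.9 → 182
  → #3d76b6
21% tone:
  R: 6 + 0.21×(128−6) = 6 + 25.62 = 31.62 → 32
  G: 110 + 3.78 = 113.78 → 114
  B: 226 + 0.21×(128−226) = 226 − 20.58 = 205.42 → 205
  → #2072cd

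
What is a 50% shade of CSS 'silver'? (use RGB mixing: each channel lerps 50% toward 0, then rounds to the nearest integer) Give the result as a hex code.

CSS silver is rgb(192, 192, 192).
A 50% shade moves each channel 50% toward 0:
  R: 192 + 0.5×(0−192) = 192 − 96 = 96 → 96
  G: 192 + 0.5×(0−192) = 192 − 96 = 96 → 96
  B: 192 − 96 = 96 → 96
rgb(96, 96, 96) = #606060.

#606060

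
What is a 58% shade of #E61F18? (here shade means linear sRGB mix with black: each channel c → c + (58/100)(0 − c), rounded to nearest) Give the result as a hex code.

#E61F18 is rgb(230, 31, 24).
Lerp each channel 58% toward 0:
  R: 230 − 133.4 = 96.6 → 97
  G: 31 − 17.98 = 13.02 → 13
  B: 24 + 0.58×(0−24) = 24 − 13.92 = 10.08 → 10
rgb(97, 13, 10) = #610D0A.

#610D0A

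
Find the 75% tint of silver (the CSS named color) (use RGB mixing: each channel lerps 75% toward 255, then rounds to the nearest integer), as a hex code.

CSS silver is rgb(192, 192, 192).
Per channel, c → c + 0.75(255 − c):
  R: 192 + 0.75×(255−192) = 192 + 47.25 = 239.25 → 239
  G: 192 + 0.75×(255−192) = 192 + 47.25 = 239.25 → 239
  B: 192 + 47.25 = 239.25 → 239
rgb(239, 239, 239) = #EFEFEF.

#EFEFEF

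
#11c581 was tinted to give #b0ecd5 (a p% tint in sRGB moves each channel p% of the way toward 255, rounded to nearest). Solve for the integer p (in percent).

#11c581 is rgb(17, 197, 129); #b0ecd5 is rgb(176, 236, 213).
On the R channel (widest range): 176 ≈ 17 + (p/100)(255 − 17), so p ≈ 100×(176 − 17)/(255 − 17) = 15900/238 = 66.81.
p = 67 reproduces all three channels after rounding.

67%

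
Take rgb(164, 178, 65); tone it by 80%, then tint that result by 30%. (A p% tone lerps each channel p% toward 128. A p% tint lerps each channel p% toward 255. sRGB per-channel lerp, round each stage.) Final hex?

#ABAD9D

Lerp each channel 80% toward 128:
  R: 164 + 0.8×(128−164) = 164 − 28.8 = 135.2 → 135
  G: 178 − 40 = 138 → 138
  B: 65 + 0.8×(128−65) = 65 + 50.4 = 115.4 → 115
After the tone: rgb(135, 138, 115) = #878A73.
Lerp each channel 30% toward 255:
  R: 135 + 0.3×(255−135) = 135 + 36 = 171 → 171
  G: 138 + 35.1 = 173.1 → 173
  B: 115 + 0.3×(255−115) = 115 + 42 = 157 → 157
rgb(171, 173, 157) = #ABAD9D.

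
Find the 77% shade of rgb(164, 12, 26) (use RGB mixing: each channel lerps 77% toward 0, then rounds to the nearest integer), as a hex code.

#260306

Per channel, c → c + 0.77(0 − c):
  R: 164 − 126.28 = 37.72 → 38
  G: 12 + 0.77×(0−12) = 12 − 9.24 = 2.76 → 3
  B: 26 + 0.77×(0−26) = 26 − 20.02 = 5.98 → 6
rgb(38, 3, 6) = #260306.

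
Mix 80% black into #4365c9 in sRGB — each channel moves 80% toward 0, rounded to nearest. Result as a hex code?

#0d1428

#4365c9 is rgb(67, 101, 201).
Per channel, c → c + 0.8(0 − c):
  R: 67 + 0.8×(0−67) = 67 − 53.6 = 13.4 → 13
  G: 101 + 0.8×(0−101) = 101 − 80.8 = 20.2 → 20
  B: 201 − 160.8 = 40.2 → 40
rgb(13, 20, 40) = #0d1428.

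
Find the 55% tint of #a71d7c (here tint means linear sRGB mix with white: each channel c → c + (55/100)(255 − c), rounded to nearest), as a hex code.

#a71d7c is rgb(167, 29, 124).
Per channel, c → c + 0.55(255 − c):
  R: 167 + 0.55×(255−167) = 167 + 48.4 = 215.4 → 215
  G: 29 + 0.55×(255−29) = 29 + 124.3 = 153.3 → 153
  B: 124 + 72.05 = 196.05 → 196
rgb(215, 153, 196) = #d799c4.

#d799c4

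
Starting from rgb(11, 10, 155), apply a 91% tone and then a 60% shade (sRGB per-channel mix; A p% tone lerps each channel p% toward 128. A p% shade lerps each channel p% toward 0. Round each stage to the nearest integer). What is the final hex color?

Per channel, c → c + 0.91(128 − c):
  R: 11 + 0.91×(128−11) = 11 + 106.47 = 117.47 → 117
  G: 10 + 0.91×(128−10) = 10 + 107.38 = 117.38 → 117
  B: 155 + 0.91×(128−155) = 155 − 24.57 = 130.43 → 130
After the tone: rgb(117, 117, 130) = #757582.
Per channel, c → c + 0.6(0 − c):
  R: 117 + 0.6×(0−117) = 117 − 70.2 = 46.8 → 47
  G: 117 + 0.6×(0−117) = 117 − 70.2 = 46.8 → 47
  B: 130 + 0.6×(0−130) = 130 − 78 = 52 → 52
rgb(47, 47, 52) = #2f2f34.

#2f2f34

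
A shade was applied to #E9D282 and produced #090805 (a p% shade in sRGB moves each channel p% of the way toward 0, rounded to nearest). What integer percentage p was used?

96%

#E9D282 is rgb(233, 210, 130); #090805 is rgb(9, 8, 5).
On the R channel (widest range): 9 ≈ 233 + (p/100)(0 − 233), so p ≈ 100×(9 − 233)/(0 − 233) = -22400/-233 = 96.14.
p = 96 reproduces all three channels after rounding.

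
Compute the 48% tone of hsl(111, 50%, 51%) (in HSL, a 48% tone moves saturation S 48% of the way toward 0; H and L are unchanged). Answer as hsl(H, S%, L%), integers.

S moves 48% from 50 toward 0: 50 − 24 = 26 → 26.
H and L are unchanged.

hsl(111, 26%, 51%)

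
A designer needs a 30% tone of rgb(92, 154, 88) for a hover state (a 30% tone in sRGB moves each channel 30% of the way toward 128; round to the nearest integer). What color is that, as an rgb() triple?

rgb(103, 146, 100)

A 30% tone moves each channel 30% toward 128:
  R: 92 + 0.3×(128−92) = 92 + 10.8 = 102.8 → 103
  G: 154 + 0.3×(128−154) = 154 − 7.8 = 146.2 → 146
  B: 88 + 12 = 100 → 100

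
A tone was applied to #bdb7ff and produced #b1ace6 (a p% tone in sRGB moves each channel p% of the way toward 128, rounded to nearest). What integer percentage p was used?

#bdb7ff is rgb(189, 183, 255); #b1ace6 is rgb(177, 172, 230).
On the B channel (widest range): 230 ≈ 255 + (p/100)(128 − 255), so p ≈ 100×(230 − 255)/(128 − 255) = -2500/-127 = 19.69.
p = 20 reproduces all three channels after rounding.

20%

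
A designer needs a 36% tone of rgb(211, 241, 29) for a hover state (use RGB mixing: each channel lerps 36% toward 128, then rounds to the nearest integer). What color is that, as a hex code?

Per channel, c → c + 0.36(128 − c):
  R: 211 − 29.88 = 181.12 → 181
  G: 241 + 0.36×(128−241) = 241 − 40.68 = 200.32 → 200
  B: 29 + 0.36×(128−29) = 29 + 35.64 = 64.64 → 65
rgb(181, 200, 65) = #b5c841.

#b5c841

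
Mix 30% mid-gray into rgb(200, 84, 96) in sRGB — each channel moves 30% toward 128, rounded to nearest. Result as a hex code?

#B2616A

A 30% tone moves each channel 30% toward 128:
  R: 200 + 0.3×(128−200) = 200 − 21.6 = 178.4 → 178
  G: 84 + 0.3×(128−84) = 84 + 13.2 = 97.2 → 97
  B: 96 + 0.3×(128−96) = 96 + 9.6 = 105.6 → 106
rgb(178, 97, 106) = #B2616A.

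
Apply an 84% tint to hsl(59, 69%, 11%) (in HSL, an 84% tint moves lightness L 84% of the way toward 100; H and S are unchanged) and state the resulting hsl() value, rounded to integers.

hsl(59, 69%, 86%)

L moves 84% from 11 toward 100: 11 + 74.76 = 85.76 → 86.
H and S are unchanged.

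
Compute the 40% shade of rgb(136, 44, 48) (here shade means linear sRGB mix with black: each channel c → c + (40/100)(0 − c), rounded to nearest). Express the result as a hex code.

#521A1D

Lerp each channel 40% toward 0:
  R: 136 − 54.4 = 81.6 → 82
  G: 44 − 17.6 = 26.4 → 26
  B: 48 + 0.4×(0−48) = 48 − 19.2 = 28.8 → 29
rgb(82, 26, 29) = #521A1D.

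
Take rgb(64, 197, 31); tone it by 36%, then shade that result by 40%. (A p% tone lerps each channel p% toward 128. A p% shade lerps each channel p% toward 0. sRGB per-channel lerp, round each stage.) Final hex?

#346728

Lerp each channel 36% toward 128:
  R: 64 + 0.36×(128−64) = 64 + 23.04 = 87.04 → 87
  G: 197 + 0.36×(128−197) = 197 − 24.84 = 172.16 → 172
  B: 31 + 0.36×(128−31) = 31 + 34.92 = 65.92 → 66
After the tone: rgb(87, 172, 66) = #57AC42.
Lerp each channel 40% toward 0:
  R: 87 − 34.8 = 52.2 → 52
  G: 172 − 68.8 = 103.2 → 103
  B: 66 + 0.4×(0−66) = 66 − 26.4 = 39.6 → 40
rgb(52, 103, 40) = #346728.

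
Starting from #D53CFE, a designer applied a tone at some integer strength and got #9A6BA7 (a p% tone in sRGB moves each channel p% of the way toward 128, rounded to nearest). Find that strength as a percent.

69%

#D53CFE is rgb(213, 60, 254); #9A6BA7 is rgb(154, 107, 167).
On the B channel (widest range): 167 ≈ 254 + (p/100)(128 − 254), so p ≈ 100×(167 − 254)/(128 − 254) = -8700/-126 = 69.05.
p = 69 reproduces all three channels after rounding.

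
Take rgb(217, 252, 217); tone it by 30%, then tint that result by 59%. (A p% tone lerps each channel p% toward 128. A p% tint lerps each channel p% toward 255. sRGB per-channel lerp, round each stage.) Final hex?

Per channel, c → c + 0.3(128 − c):
  R: 217 + 0.3×(128−217) = 217 − 26.7 = 190.3 → 190
  G: 252 + 0.3×(128−252) = 252 − 37.2 = 214.8 → 215
  B: 217 − 26.7 = 190.3 → 190
After the tone: rgb(190, 215, 190) = #bed7be.
A 59% tint moves each channel 59% toward 255:
  R: 190 + 38.35 = 228.35 → 228
  G: 215 + 0.59×(255−215) = 215 + 23.6 = 238.6 → 239
  B: 190 + 38.35 = 228.35 → 228
rgb(228, 239, 228) = #e4efe4.

#e4efe4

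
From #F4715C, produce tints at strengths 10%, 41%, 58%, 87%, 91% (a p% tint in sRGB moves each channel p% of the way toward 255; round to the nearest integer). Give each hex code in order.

#F4715C is rgb(244, 113, 92).
10%: (244 + 1.1 = 245.1→245, 113 + 14.2 = 127.2→127, 92 + 16.3 = 108.3→108) → #F57F6C
41%: (244 + 4.51 = 248.51→249, 113 + 58.22 = 171.22→171, 92 + 66.83 = 158.83→159) → #F9AB9F
58%: (244 + 6.38 = 250.38→250, 113 + 82.36 = 195.36→195, 92 + 94.54 = 186.54→187) → #FAC3BB
87%: (244 + 9.57 = 253.57→254, 113 + 123.54 = 236.54→237, 92 + 141.81 = 233.81→234) → #FEEDEA
91%: (244 + 10.01 = 254.01→254, 113 + 129.22 = 242.22→242, 92 + 148.33 = 240.33→240) → #FEF2F0

#F57F6C, #F9AB9F, #FAC3BB, #FEEDEA, #FEF2F0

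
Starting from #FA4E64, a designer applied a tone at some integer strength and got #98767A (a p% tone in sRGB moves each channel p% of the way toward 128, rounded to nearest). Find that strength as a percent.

80%

#FA4E64 is rgb(250, 78, 100); #98767A is rgb(152, 118, 122).
On the R channel (widest range): 152 ≈ 250 + (p/100)(128 − 250), so p ≈ 100×(152 − 250)/(128 − 250) = -9800/-122 = 80.33.
p = 80 reproduces all three channels after rounding.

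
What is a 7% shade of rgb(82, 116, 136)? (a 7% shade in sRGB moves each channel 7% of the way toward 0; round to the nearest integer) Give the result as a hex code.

#4C6C7E

A 7% shade moves each channel 7% toward 0:
  R: 82 + 0.07×(0−82) = 82 − 5.74 = 76.26 → 76
  G: 116 + 0.07×(0−116) = 116 − 8.12 = 107.88 → 108
  B: 136 + 0.07×(0−136) = 136 − 9.52 = 126.48 → 126
rgb(76, 108, 126) = #4C6C7E.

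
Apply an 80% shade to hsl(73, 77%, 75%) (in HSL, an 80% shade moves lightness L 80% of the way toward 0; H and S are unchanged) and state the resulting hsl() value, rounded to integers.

L moves 80% from 75 toward 0: 75 − 60 = 15 → 15.
H and S are unchanged.

hsl(73, 77%, 15%)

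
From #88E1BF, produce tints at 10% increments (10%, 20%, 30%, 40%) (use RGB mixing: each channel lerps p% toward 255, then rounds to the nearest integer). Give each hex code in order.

#88E1BF is rgb(136, 225, 191).
10%: (136 + 11.9 = 147.9→148, 225 + 3 = 228→228, 191 + 6.4 = 197.4→197) → #94E4C5
20%: (136 + 23.8 = 159.8→160, 225 + 6 = 231→231, 191 + 12.8 = 203.8→204) → #A0E7CC
30%: (136 + 35.7 = 171.7→172, 225 + 9 = 234→234, 191 + 19.2 = 210.2→210) → #ACEAD2
40%: (136 + 47.6 = 183.6→184, 225 + 12 = 237→237, 191 + 25.6 = 216.6→217) → #B8EDD9

#94E4C5, #A0E7CC, #ACEAD2, #B8EDD9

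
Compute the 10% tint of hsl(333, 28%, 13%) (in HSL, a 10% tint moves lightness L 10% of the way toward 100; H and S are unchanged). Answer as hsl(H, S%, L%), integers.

L moves 10% from 13 toward 100: 13 + 8.7 = 21.7 → 22.
H and S are unchanged.

hsl(333, 28%, 22%)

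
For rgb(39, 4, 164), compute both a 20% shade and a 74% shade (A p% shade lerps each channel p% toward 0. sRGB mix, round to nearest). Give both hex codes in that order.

#1F0383, #0A012B

20% shade:
  R: 39 − 7.8 = 31.2 → 31
  G: 4 − 0.8 = 3.2 → 3
  B: 164 + 0.2×(0−164) = 164 − 32.8 = 131.2 → 131
  → #1F0383
74% shade:
  R: 39 + 0.74×(0−39) = 39 − 28.86 = 10.14 → 10
  G: 4 − 2.96 = 1.04 → 1
  B: 164 + 0.74×(0−164) = 164 − 121.36 = 42.64 → 43
  → #0A012B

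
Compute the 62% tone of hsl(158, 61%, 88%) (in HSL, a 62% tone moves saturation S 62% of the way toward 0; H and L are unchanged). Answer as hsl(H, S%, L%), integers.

hsl(158, 23%, 88%)

S moves 62% from 61 toward 0: 61 − 37.82 = 23.18 → 23.
H and L are unchanged.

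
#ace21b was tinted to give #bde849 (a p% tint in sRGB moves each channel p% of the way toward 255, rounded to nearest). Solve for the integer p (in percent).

20%

#ace21b is rgb(172, 226, 27); #bde849 is rgb(189, 232, 73).
On the B channel (widest range): 73 ≈ 27 + (p/100)(255 − 27), so p ≈ 100×(73 − 27)/(255 − 27) = 4600/228 = 20.18.
p = 20 reproduces all three channels after rounding.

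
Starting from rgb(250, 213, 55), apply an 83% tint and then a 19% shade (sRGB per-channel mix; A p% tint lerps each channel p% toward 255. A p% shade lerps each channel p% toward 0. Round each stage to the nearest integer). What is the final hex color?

#CEC9B3

Per channel, c → c + 0.83(255 − c):
  R: 250 + 0.83×(255−250) = 250 + 4.15 = 254.15 → 254
  G: 213 + 0.83×(255−213) = 213 + 34.86 = 247.86 → 248
  B: 55 + 0.83×(255−55) = 55 + 166 = 221 → 221
After the tint: rgb(254, 248, 221) = #FEF8DD.
Per channel, c → c + 0.19(0 − c):
  R: 254 + 0.19×(0−254) = 254 − 48.26 = 205.74 → 206
  G: 248 + 0.19×(0−248) = 248 − 47.12 = 200.88 → 201
  B: 221 − 41.99 = 179.01 → 179
rgb(206, 201, 179) = #CEC9B3.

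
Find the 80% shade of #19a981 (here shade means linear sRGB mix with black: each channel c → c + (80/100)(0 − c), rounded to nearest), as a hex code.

#05221a

#19a981 is rgb(25, 169, 129).
Per channel, c → c + 0.8(0 − c):
  R: 25 + 0.8×(0−25) = 25 − 20 = 5 → 5
  G: 169 − 135.2 = 33.8 → 34
  B: 129 + 0.8×(0−129) = 129 − 103.2 = 25.8 → 26
rgb(5, 34, 26) = #05221a.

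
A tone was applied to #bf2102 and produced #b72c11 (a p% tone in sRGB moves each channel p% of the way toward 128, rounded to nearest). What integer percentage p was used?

12%

#bf2102 is rgb(191, 33, 2); #b72c11 is rgb(183, 44, 17).
On the B channel (widest range): 17 ≈ 2 + (p/100)(128 − 2), so p ≈ 100×(17 − 2)/(128 − 2) = 1500/126 = 11.90.
p = 12 reproduces all three channels after rounding.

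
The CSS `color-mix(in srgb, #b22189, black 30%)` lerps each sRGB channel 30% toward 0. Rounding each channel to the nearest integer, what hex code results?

#7d1760

#b22189 is rgb(178, 33, 137).
Lerp each channel 30% toward 0:
  R: 178 + 0.3×(0−178) = 178 − 53.4 = 124.6 → 125
  G: 33 + 0.3×(0−33) = 33 − 9.9 = 23.1 → 23
  B: 137 + 0.3×(0−137) = 137 − 41.1 = 95.9 → 96
rgb(125, 23, 96) = #7d1760.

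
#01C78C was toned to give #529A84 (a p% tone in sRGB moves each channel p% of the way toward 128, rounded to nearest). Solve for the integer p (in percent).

64%

#01C78C is rgb(1, 199, 140); #529A84 is rgb(82, 154, 132).
On the R channel (widest range): 82 ≈ 1 + (p/100)(128 − 1), so p ≈ 100×(82 − 1)/(128 − 1) = 8100/127 = 63.78.
p = 64 reproduces all three channels after rounding.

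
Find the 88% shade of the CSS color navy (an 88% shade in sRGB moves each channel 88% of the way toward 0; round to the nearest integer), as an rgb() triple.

rgb(0, 0, 15)

CSS navy is rgb(0, 0, 128).
Lerp each channel 88% toward 0:
  R: 0 + 0 = 0 → 0
  G: 0 + 0 = 0 → 0
  B: 128 − 112.64 = 15.36 → 15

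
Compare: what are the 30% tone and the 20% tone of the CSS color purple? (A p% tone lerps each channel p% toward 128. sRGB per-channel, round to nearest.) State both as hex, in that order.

CSS purple is rgb(128, 0, 128).
30% tone:
  R: 128 + 0 = 128 → 128
  G: 0 + 38.4 = 38.4 → 38
  B: 128 + 0 = 128 → 128
  → #802680
20% tone:
  R: 128 + 0.2×(128−128) = 128 + 0 = 128 → 128
  G: 0 + 25.6 = 25.6 → 26
  B: 128 + 0 = 128 → 128
  → #801A80

#802680, #801A80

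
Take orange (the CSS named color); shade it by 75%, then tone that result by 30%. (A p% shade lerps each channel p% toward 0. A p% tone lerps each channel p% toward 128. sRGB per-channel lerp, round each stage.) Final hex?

#534326

CSS orange is rgb(255, 165, 0).
Per channel, c → c + 0.75(0 − c):
  R: 255 − 191.25 = 63.75 → 64
  G: 165 + 0.75×(0−165) = 165 − 123.75 = 41.25 → 41
  B: 0 + 0 = 0 → 0
After the shade: rgb(64, 41, 0) = #402900.
A 30% tone moves each channel 30% toward 128:
  R: 64 + 19.2 = 83.2 → 83
  G: 41 + 0.3×(128−41) = 41 + 26.1 = 67.1 → 67
  B: 0 + 38.4 = 38.4 → 38
rgb(83, 67, 38) = #534326.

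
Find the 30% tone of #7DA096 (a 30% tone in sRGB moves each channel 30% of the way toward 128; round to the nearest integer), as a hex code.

#7E968F

#7DA096 is rgb(125, 160, 150).
Per channel, c → c + 0.3(128 − c):
  R: 125 + 0.3×(128−125) = 125 + 0.9 = 125.9 → 126
  G: 160 + 0.3×(128−160) = 160 − 9.6 = 150.4 → 150
  B: 150 + 0.3×(128−150) = 150 − 6.6 = 143.4 → 143
rgb(126, 150, 143) = #7E968F.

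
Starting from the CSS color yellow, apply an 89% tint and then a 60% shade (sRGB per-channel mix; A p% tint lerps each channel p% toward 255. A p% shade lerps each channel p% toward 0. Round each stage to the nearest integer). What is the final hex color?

#66665B

CSS yellow is rgb(255, 255, 0).
An 89% tint moves each channel 89% toward 255:
  R: 255 + 0 = 255 → 255
  G: 255 + 0.89×(255−255) = 255 + 0 = 255 → 255
  B: 0 + 0.89×(255−0) = 0 + 226.95 = 226.95 → 227
After the tint: rgb(255, 255, 227) = #FFFFE3.
A 60% shade moves each channel 60% toward 0:
  R: 255 − 153 = 102 → 102
  G: 255 + 0.6×(0−255) = 255 − 153 = 102 → 102
  B: 227 − 136.2 = 90.8 → 91
rgb(102, 102, 91) = #66665B.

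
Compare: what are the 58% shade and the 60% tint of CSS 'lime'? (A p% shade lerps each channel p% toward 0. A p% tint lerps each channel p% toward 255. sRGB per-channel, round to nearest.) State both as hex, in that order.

CSS lime is rgb(0, 255, 0).
58% shade:
  R: 0 + 0 = 0 → 0
  G: 255 + 0.58×(0−255) = 255 − 147.9 = 107.1 → 107
  B: 0 + 0.58×(0−0) = 0 + 0 = 0 → 0
  → #006B00
60% tint:
  R: 0 + 0.6×(255−0) = 0 + 153 = 153 → 153
  G: 255 + 0.6×(255−255) = 255 + 0 = 255 → 255
  B: 0 + 153 = 153 → 153
  → #99FF99

#006B00, #99FF99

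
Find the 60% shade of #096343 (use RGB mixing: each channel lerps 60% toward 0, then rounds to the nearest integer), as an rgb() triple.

rgb(4, 40, 27)

#096343 is rgb(9, 99, 67).
A 60% shade moves each channel 60% toward 0:
  R: 9 + 0.6×(0−9) = 9 − 5.4 = 3.6 → 4
  G: 99 + 0.6×(0−99) = 99 − 59.4 = 39.6 → 40
  B: 67 + 0.6×(0−67) = 67 − 40.2 = 26.8 → 27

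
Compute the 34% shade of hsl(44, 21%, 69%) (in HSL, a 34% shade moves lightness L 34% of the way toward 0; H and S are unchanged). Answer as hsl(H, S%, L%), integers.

hsl(44, 21%, 46%)

L moves 34% from 69 toward 0: 69 − 23.46 = 45.54 → 46.
H and S are unchanged.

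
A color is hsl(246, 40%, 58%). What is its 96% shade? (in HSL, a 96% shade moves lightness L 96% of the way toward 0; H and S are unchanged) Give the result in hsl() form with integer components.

L moves 96% from 58 toward 0: 58 − 55.68 = 2.32 → 2.
H and S are unchanged.

hsl(246, 40%, 2%)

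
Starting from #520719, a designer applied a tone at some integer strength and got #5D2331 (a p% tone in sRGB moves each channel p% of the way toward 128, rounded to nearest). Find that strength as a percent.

#520719 is rgb(82, 7, 25); #5D2331 is rgb(93, 35, 49).
On the G channel (widest range): 35 ≈ 7 + (p/100)(128 − 7), so p ≈ 100×(35 − 7)/(128 − 7) = 2800/121 = 23.14.
p = 23 reproduces all three channels after rounding.

23%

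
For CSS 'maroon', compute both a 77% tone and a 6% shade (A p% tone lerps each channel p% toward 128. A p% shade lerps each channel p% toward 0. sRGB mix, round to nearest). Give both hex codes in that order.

#806363, #780000

CSS maroon is rgb(128, 0, 0).
77% tone:
  R: 128 + 0.77×(128−128) = 128 + 0 = 128 → 128
  G: 0 + 98.56 = 98.56 → 99
  B: 0 + 98.56 = 98.56 → 99
  → #806363
6% shade:
  R: 128 − 7.68 = 120.32 → 120
  G: 0 + 0.06×(0−0) = 0 + 0 = 0 → 0
  B: 0 + 0 = 0 → 0
  → #780000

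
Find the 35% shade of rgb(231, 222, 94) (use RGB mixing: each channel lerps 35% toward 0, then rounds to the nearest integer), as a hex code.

Lerp each channel 35% toward 0:
  R: 231 − 80.85 = 150.15 → 150
  G: 222 − 77.7 = 144.3 → 144
  B: 94 + 0.35×(0−94) = 94 − 32.9 = 61.1 → 61
rgb(150, 144, 61) = #96903D.

#96903D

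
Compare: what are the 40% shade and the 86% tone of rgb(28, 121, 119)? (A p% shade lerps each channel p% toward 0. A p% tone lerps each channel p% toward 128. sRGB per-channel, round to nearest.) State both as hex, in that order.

40% shade:
  R: 28 + 0.4×(0−28) = 28 − 11.2 = 16.8 → 17
  G: 121 − 48.4 = 72.6 → 73
  B: 119 + 0.4×(0−119) = 119 − 47.6 = 71.4 → 71
  → #114947
86% tone:
  R: 28 + 86 = 114 → 114
  G: 121 + 0.86×(128−121) = 121 + 6.02 = 127.02 → 127
  B: 119 + 7.74 = 126.74 → 127
  → #727F7F

#114947, #727F7F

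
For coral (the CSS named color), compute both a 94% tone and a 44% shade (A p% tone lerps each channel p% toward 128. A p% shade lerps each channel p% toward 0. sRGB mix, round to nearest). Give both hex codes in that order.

#88807D, #8F472D

CSS coral is rgb(255, 127, 80).
94% tone:
  R: 255 + 0.94×(128−255) = 255 − 119.38 = 135.62 → 136
  G: 127 + 0.94 = 127.94 → 128
  B: 80 + 0.94×(128−80) = 80 + 45.12 = 125.12 → 125
  → #88807D
44% shade:
  R: 255 + 0.44×(0−255) = 255 − 112.2 = 142.8 → 143
  G: 127 − 55.88 = 71.12 → 71
  B: 80 − 35.2 = 44.8 → 45
  → #8F472D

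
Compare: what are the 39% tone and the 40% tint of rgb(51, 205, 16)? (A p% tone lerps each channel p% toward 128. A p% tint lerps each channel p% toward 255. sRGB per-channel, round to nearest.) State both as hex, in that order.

39% tone:
  R: 51 + 30.03 = 81.03 → 81
  G: 205 − 30.03 = 174.97 → 175
  B: 16 + 0.39×(128−16) = 16 + 43.68 = 59.68 → 60
  → #51AF3C
40% tint:
  R: 51 + 0.4×(255−51) = 51 + 81.6 = 132.6 → 133
  G: 205 + 0.4×(255−205) = 205 + 20 = 225 → 225
  B: 16 + 95.6 = 111.6 → 112
  → #85E170

#51AF3C, #85E170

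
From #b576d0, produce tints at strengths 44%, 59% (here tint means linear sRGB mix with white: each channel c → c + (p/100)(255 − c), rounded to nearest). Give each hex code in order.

#b576d0 is rgb(181, 118, 208).
44%: (181 + 32.56 = 213.56→214, 118 + 60.28 = 178.28→178, 208 + 20.68 = 228.68→229) → #d6b2e5
59%: (181 + 43.66 = 224.66→225, 118 + 80.83 = 198.83→199, 208 + 27.73 = 235.73→236) → #e1c7ec

#d6b2e5, #e1c7ec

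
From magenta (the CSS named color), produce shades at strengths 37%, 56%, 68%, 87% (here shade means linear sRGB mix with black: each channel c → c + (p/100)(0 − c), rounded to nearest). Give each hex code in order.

CSS magenta is rgb(255, 0, 255).
37%: (255 − 94.35 = 160.65→161, 0→0, 255 − 94.35 = 160.65→161) → #a100a1
56%: (255 − 142.8 = 112.2→112, 0→0, 255 − 142.8 = 112.2→112) → #700070
68%: (255 − 173.4 = 81.6→82, 0→0, 255 − 173.4 = 81.6→82) → #520052
87%: (255 − 221.85 = 33.15→33, 0→0, 255 − 221.85 = 33.15→33) → #210021

#a100a1, #700070, #520052, #210021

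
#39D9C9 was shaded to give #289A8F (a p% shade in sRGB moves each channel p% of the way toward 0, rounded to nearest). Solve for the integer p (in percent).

29%

#39D9C9 is rgb(57, 217, 201); #289A8F is rgb(40, 154, 143).
On the G channel (widest range): 154 ≈ 217 + (p/100)(0 − 217), so p ≈ 100×(154 − 217)/(0 − 217) = -6300/-217 = 29.03.
p = 29 reproduces all three channels after rounding.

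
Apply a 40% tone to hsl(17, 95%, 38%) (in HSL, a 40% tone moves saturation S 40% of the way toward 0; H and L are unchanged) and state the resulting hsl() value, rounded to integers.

S moves 40% from 95 toward 0: 95 − 38 = 57 → 57.
H and L are unchanged.

hsl(17, 57%, 38%)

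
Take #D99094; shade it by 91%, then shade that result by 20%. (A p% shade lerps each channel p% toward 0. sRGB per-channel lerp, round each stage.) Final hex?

#100A0A

#D99094 is rgb(217, 144, 148).
Lerp each channel 91% toward 0:
  R: 217 + 0.91×(0−217) = 217 − 197.47 = 19.53 → 20
  G: 144 − 131.04 = 12.96 → 13
  B: 148 + 0.91×(0−148) = 148 − 134.68 = 13.32 → 13
After the shade: rgb(20, 13, 13) = #140D0D.
Per channel, c → c + 0.2(0 − c):
  R: 20 + 0.2×(0−20) = 20 − 4 = 16 → 16
  G: 13 − 2.6 = 10.4 → 10
  B: 13 − 2.6 = 10.4 → 10
rgb(16, 10, 10) = #100A0A.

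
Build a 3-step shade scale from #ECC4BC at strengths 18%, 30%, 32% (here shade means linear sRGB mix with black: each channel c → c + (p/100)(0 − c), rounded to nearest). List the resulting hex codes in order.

#C2A19A, #A58984, #A08580

#ECC4BC is rgb(236, 196, 188).
18%: (236 − 42.48 = 193.52→194, 196 − 35.28 = 160.72→161, 188 − 33.84 = 154.16→154) → #C2A19A
30%: (236 − 70.8 = 165.2→165, 196 − 58.8 = 137.2→137, 188 − 56.4 = 131.6→132) → #A58984
32%: (236 − 75.52 = 160.48→160, 196 − 62.72 = 133.28→133, 188 − 60.16 = 127.84→128) → #A08580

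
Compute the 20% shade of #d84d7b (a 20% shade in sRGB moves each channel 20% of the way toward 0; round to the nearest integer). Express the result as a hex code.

#ad3e62

#d84d7b is rgb(216, 77, 123).
Per channel, c → c + 0.2(0 − c):
  R: 216 + 0.2×(0−216) = 216 − 43.2 = 172.8 → 173
  G: 77 + 0.2×(0−77) = 77 − 15.4 = 61.6 → 62
  B: 123 − 24.6 = 98.4 → 98
rgb(173, 62, 98) = #ad3e62.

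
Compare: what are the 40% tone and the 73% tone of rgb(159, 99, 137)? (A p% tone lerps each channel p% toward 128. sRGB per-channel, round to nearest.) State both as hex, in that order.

40% tone:
  R: 159 + 0.4×(128−159) = 159 − 12.4 = 146.6 → 147
  G: 99 + 11.6 = 110.6 → 111
  B: 137 + 0.4×(128−137) = 137 − 3.6 = 133.4 → 133
  → #936F85
73% tone:
  R: 159 − 22.63 = 136.37 → 136
  G: 99 + 0.73×(128−99) = 99 + 21.17 = 120.17 → 120
  B: 137 + 0.73×(128−137) = 137 − 6.57 = 130.43 → 130
  → #887882

#936F85, #887882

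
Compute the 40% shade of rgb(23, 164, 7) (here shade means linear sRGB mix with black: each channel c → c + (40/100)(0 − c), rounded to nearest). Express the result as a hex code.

Lerp each channel 40% toward 0:
  R: 23 + 0.4×(0−23) = 23 − 9.2 = 13.8 → 14
  G: 164 + 0.4×(0−164) = 164 − 65.6 = 98.4 → 98
  B: 7 − 2.8 = 4.2 → 4
rgb(14, 98, 4) = #0e6204.

#0e6204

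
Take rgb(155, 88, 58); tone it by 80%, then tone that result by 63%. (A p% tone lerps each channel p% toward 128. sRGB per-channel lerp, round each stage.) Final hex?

#827D7B

Lerp each channel 80% toward 128:
  R: 155 + 0.8×(128−155) = 155 − 21.6 = 133.4 → 133
  G: 88 + 32 = 120 → 120
  B: 58 + 56 = 114 → 114
After the tone: rgb(133, 120, 114) = #857872.
A 63% tone moves each channel 63% toward 128:
  R: 133 − 3.15 = 129.85 → 130
  G: 120 + 5.04 = 125.04 → 125
  B: 114 + 0.63×(128−114) = 114 + 8.82 = 122.82 → 123
rgb(130, 125, 123) = #827D7B.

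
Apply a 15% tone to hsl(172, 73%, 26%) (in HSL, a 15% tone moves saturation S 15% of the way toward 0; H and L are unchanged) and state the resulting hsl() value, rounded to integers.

hsl(172, 62%, 26%)

S moves 15% from 73 toward 0: 73 − 10.95 = 62.05 → 62.
H and L are unchanged.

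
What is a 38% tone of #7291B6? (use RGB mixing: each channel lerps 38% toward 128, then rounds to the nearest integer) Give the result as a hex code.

#7291B6 is rgb(114, 145, 182).
Per channel, c → c + 0.38(128 − c):
  R: 114 + 0.38×(128−114) = 114 + 5.32 = 119.32 → 119
  G: 145 + 0.38×(128−145) = 145 − 6.46 = 138.54 → 139
  B: 182 + 0.38×(128−182) = 182 − 20.52 = 161.48 → 161
rgb(119, 139, 161) = #778BA1.

#778BA1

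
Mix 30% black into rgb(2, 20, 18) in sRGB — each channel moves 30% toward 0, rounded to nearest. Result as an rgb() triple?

Lerp each channel 30% toward 0:
  R: 2 − 0.6 = 1.4 → 1
  G: 20 − 6 = 14 → 14
  B: 18 − 5.4 = 12.6 → 13

rgb(1, 14, 13)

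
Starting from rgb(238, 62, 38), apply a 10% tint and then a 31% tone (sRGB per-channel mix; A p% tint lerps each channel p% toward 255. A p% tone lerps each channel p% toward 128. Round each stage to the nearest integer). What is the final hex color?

A 10% tint moves each channel 10% toward 255:
  R: 238 + 0.1×(255−238) = 238 + 1.7 = 239.7 → 240
  G: 62 + 0.1×(255−62) = 62 + 19.3 = 81.3 → 81
  B: 38 + 21.7 = 59.7 → 60
After the tint: rgb(240, 81, 60) = #F0513C.
Lerp each channel 31% toward 128:
  R: 240 + 0.31×(128−240) = 240 − 34.72 = 205.28 → 205
  G: 81 + 14.57 = 95.57 → 96
  B: 60 + 0.31×(128−60) = 60 + 21.08 = 81.08 → 81
rgb(205, 96, 81) = #CD6051.

#CD6051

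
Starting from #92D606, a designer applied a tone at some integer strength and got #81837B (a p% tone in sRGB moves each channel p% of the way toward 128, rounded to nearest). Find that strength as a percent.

96%

#92D606 is rgb(146, 214, 6); #81837B is rgb(129, 131, 123).
On the B channel (widest range): 123 ≈ 6 + (p/100)(128 − 6), so p ≈ 100×(123 − 6)/(128 − 6) = 11700/122 = 95.90.
p = 96 reproduces all three channels after rounding.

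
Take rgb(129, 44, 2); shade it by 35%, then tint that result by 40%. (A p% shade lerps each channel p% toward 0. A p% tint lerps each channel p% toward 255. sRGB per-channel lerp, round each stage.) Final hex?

#987767

A 35% shade moves each channel 35% toward 0:
  R: 129 − 45.15 = 83.85 → 84
  G: 44 + 0.35×(0−44) = 44 − 15.4 = 28.6 → 29
  B: 2 − 0.7 = 1.3 → 1
After the shade: rgb(84, 29, 1) = #541D01.
Lerp each channel 40% toward 255:
  R: 84 + 0.4×(255−84) = 84 + 68.4 = 152.4 → 152
  G: 29 + 90.4 = 119.4 → 119
  B: 1 + 0.4×(255−1) = 1 + 101.6 = 102.6 → 103
rgb(152, 119, 103) = #987767.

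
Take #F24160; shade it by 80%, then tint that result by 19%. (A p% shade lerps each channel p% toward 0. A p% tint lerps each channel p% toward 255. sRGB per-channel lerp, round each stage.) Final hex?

#F24160 is rgb(242, 65, 96).
Lerp each channel 80% toward 0:
  R: 242 − 193.6 = 48.4 → 48
  G: 65 − 52 = 13 → 13
  B: 96 − 76.8 = 19.2 → 19
After the shade: rgb(48, 13, 19) = #300D13.
Lerp each channel 19% toward 255:
  R: 48 + 0.19×(255−48) = 48 + 39.33 = 87.33 → 87
  G: 13 + 45.98 = 58.98 → 59
  B: 19 + 0.19×(255−19) = 19 + 44.84 = 63.84 → 64
rgb(87, 59, 64) = #573B40.

#573B40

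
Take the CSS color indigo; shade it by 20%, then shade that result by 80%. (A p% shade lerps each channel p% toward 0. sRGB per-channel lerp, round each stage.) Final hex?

#0C0015

CSS indigo is rgb(75, 0, 130).
Lerp each channel 20% toward 0:
  R: 75 − 15 = 60 → 60
  G: 0 + 0.2×(0−0) = 0 + 0 = 0 → 0
  B: 130 + 0.2×(0−130) = 130 − 26 = 104 → 104
After the shade: rgb(60, 0, 104) = #3C0068.
Lerp each channel 80% toward 0:
  R: 60 + 0.8×(0−60) = 60 − 48 = 12 → 12
  G: 0 + 0.8×(0−0) = 0 + 0 = 0 → 0
  B: 104 − 83.2 = 20.8 → 21
rgb(12, 0, 21) = #0C0015.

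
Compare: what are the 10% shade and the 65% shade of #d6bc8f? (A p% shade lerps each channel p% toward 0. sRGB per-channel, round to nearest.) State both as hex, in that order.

#c1a981, #4b4232

#d6bc8f is rgb(214, 188, 143).
10% shade:
  R: 214 + 0.1×(0−214) = 214 − 21.4 = 192.6 → 193
  G: 188 + 0.1×(0−188) = 188 − 18.8 = 169.2 → 169
  B: 143 + 0.1×(0−143) = 143 − 14.3 = 128.7 → 129
  → #c1a981
65% shade:
  R: 214 + 0.65×(0−214) = 214 − 139.1 = 74.9 → 75
  G: 188 − 122.2 = 65.8 → 66
  B: 143 − 92.95 = 50.05 → 50
  → #4b4232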